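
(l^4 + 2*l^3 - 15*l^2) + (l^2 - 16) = l^4 + 2*l^3 - 14*l^2 - 16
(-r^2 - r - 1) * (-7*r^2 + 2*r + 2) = 7*r^4 + 5*r^3 + 3*r^2 - 4*r - 2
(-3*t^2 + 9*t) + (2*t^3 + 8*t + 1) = 2*t^3 - 3*t^2 + 17*t + 1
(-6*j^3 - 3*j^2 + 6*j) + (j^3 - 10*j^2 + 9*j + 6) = -5*j^3 - 13*j^2 + 15*j + 6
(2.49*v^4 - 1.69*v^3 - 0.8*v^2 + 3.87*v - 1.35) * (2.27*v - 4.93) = 5.6523*v^5 - 16.112*v^4 + 6.5157*v^3 + 12.7289*v^2 - 22.1436*v + 6.6555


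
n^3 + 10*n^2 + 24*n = n*(n + 4)*(n + 6)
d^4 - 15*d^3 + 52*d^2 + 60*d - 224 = (d - 8)*(d - 7)*(d - 2)*(d + 2)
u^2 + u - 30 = (u - 5)*(u + 6)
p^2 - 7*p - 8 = (p - 8)*(p + 1)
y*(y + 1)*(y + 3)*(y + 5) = y^4 + 9*y^3 + 23*y^2 + 15*y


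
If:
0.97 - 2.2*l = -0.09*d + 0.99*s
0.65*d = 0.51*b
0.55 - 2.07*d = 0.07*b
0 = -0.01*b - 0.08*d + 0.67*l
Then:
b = 0.32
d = 0.25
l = 0.04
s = 0.92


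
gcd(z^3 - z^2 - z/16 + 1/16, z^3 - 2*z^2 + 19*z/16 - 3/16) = z^2 - 5*z/4 + 1/4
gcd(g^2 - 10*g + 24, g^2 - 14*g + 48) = g - 6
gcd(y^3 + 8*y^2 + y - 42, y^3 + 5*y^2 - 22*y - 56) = y + 7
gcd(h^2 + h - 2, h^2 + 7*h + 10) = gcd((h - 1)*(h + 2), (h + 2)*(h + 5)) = h + 2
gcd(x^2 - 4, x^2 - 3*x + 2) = x - 2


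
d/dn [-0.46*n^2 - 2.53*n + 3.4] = -0.92*n - 2.53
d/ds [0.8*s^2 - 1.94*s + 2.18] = 1.6*s - 1.94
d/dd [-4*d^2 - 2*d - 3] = -8*d - 2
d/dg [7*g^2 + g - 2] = 14*g + 1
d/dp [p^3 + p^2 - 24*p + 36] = 3*p^2 + 2*p - 24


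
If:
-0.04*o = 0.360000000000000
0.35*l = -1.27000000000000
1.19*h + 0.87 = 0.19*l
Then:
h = -1.31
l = -3.63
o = -9.00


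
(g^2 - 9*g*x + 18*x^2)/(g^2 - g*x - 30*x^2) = (g - 3*x)/(g + 5*x)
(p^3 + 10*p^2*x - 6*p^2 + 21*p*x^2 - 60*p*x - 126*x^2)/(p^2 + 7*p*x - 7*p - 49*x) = (p^2 + 3*p*x - 6*p - 18*x)/(p - 7)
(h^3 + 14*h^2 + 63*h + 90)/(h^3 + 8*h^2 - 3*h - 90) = (h + 3)/(h - 3)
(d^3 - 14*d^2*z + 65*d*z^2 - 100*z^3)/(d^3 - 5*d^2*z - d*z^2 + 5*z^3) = (-d^2 + 9*d*z - 20*z^2)/(-d^2 + z^2)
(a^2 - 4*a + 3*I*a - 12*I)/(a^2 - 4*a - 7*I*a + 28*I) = (a + 3*I)/(a - 7*I)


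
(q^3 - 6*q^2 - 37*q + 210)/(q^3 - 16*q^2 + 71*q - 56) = (q^2 + q - 30)/(q^2 - 9*q + 8)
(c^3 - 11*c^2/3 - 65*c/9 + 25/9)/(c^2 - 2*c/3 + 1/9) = (3*c^2 - 10*c - 25)/(3*c - 1)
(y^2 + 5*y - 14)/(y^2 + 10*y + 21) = (y - 2)/(y + 3)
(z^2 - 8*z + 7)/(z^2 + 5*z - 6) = (z - 7)/(z + 6)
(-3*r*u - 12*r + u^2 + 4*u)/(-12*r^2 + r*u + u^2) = (u + 4)/(4*r + u)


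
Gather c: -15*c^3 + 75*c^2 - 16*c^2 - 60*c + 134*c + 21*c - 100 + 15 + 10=-15*c^3 + 59*c^2 + 95*c - 75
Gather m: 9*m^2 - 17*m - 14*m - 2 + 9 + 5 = 9*m^2 - 31*m + 12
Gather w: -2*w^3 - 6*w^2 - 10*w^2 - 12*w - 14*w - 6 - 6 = -2*w^3 - 16*w^2 - 26*w - 12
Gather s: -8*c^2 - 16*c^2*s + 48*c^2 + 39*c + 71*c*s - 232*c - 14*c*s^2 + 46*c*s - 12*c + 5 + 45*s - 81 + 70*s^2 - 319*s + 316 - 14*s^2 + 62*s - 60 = 40*c^2 - 205*c + s^2*(56 - 14*c) + s*(-16*c^2 + 117*c - 212) + 180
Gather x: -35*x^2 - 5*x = -35*x^2 - 5*x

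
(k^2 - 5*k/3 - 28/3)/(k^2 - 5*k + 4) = (k + 7/3)/(k - 1)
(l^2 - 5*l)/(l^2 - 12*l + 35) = l/(l - 7)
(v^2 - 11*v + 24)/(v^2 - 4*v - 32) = (v - 3)/(v + 4)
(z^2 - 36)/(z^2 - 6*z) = (z + 6)/z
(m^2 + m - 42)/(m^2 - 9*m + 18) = (m + 7)/(m - 3)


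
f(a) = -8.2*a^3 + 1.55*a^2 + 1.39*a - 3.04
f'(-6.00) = -902.81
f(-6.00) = 1815.62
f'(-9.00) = -2019.11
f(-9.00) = 6087.80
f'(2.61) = -158.10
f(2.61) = -134.65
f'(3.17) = -235.99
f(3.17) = -244.27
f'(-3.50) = -310.81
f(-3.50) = 362.66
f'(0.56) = -4.59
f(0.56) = -3.22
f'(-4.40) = -488.51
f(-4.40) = 719.36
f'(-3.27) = -271.79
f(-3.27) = 295.71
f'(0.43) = -1.83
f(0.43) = -2.81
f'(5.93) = -845.28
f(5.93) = -1650.22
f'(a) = -24.6*a^2 + 3.1*a + 1.39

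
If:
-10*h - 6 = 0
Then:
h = -3/5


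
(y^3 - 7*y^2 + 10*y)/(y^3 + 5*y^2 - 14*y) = (y - 5)/(y + 7)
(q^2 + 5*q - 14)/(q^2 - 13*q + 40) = (q^2 + 5*q - 14)/(q^2 - 13*q + 40)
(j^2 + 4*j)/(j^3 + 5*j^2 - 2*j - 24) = j/(j^2 + j - 6)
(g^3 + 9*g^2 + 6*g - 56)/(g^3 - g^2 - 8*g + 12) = (g^2 + 11*g + 28)/(g^2 + g - 6)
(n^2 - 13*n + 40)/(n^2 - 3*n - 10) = (n - 8)/(n + 2)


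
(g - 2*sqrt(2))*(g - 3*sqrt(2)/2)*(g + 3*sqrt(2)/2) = g^3 - 2*sqrt(2)*g^2 - 9*g/2 + 9*sqrt(2)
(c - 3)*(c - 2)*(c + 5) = c^3 - 19*c + 30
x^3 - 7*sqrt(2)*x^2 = x^2*(x - 7*sqrt(2))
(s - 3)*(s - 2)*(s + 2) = s^3 - 3*s^2 - 4*s + 12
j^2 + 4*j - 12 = (j - 2)*(j + 6)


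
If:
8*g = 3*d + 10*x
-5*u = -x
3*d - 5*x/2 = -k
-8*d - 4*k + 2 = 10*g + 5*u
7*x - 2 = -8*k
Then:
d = 28/2229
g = 248/2229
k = 391/2229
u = 38/2229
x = 190/2229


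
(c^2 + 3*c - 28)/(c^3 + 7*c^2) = (c - 4)/c^2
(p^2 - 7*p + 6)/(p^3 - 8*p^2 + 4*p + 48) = (p - 1)/(p^2 - 2*p - 8)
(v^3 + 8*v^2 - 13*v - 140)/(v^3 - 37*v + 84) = (v + 5)/(v - 3)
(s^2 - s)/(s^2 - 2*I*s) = (s - 1)/(s - 2*I)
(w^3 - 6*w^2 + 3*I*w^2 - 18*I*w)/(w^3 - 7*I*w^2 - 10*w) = (w^2 + 3*w*(-2 + I) - 18*I)/(w^2 - 7*I*w - 10)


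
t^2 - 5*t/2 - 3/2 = (t - 3)*(t + 1/2)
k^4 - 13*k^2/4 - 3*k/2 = k*(k - 2)*(k + 1/2)*(k + 3/2)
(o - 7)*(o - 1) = o^2 - 8*o + 7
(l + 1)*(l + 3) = l^2 + 4*l + 3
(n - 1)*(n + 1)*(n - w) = n^3 - n^2*w - n + w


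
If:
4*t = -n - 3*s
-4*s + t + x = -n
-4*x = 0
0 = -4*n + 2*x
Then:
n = 0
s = 0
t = 0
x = 0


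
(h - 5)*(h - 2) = h^2 - 7*h + 10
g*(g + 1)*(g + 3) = g^3 + 4*g^2 + 3*g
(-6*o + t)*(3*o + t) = -18*o^2 - 3*o*t + t^2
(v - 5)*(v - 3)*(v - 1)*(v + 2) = v^4 - 7*v^3 + 5*v^2 + 31*v - 30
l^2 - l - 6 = (l - 3)*(l + 2)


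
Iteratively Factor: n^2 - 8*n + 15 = (n - 3)*(n - 5)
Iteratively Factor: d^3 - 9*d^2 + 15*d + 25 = (d - 5)*(d^2 - 4*d - 5) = (d - 5)*(d + 1)*(d - 5)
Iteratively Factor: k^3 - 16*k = (k - 4)*(k^2 + 4*k) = k*(k - 4)*(k + 4)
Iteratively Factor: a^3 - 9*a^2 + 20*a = (a - 4)*(a^2 - 5*a) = (a - 5)*(a - 4)*(a)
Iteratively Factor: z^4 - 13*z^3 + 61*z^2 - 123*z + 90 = (z - 3)*(z^3 - 10*z^2 + 31*z - 30) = (z - 3)^2*(z^2 - 7*z + 10) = (z - 5)*(z - 3)^2*(z - 2)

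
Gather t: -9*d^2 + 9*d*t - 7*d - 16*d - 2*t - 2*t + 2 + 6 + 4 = -9*d^2 - 23*d + t*(9*d - 4) + 12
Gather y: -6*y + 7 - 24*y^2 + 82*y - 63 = -24*y^2 + 76*y - 56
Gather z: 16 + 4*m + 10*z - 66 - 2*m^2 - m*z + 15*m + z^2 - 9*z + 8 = -2*m^2 + 19*m + z^2 + z*(1 - m) - 42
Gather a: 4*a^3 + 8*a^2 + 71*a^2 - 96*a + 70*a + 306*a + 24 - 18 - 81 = 4*a^3 + 79*a^2 + 280*a - 75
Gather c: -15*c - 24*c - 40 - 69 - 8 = -39*c - 117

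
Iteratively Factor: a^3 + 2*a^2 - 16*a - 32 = (a + 4)*(a^2 - 2*a - 8) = (a + 2)*(a + 4)*(a - 4)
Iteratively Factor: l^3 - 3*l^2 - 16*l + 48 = (l + 4)*(l^2 - 7*l + 12) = (l - 3)*(l + 4)*(l - 4)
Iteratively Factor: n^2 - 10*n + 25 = (n - 5)*(n - 5)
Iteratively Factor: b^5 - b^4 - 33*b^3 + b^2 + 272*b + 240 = (b + 1)*(b^4 - 2*b^3 - 31*b^2 + 32*b + 240) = (b + 1)*(b + 3)*(b^3 - 5*b^2 - 16*b + 80) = (b - 5)*(b + 1)*(b + 3)*(b^2 - 16) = (b - 5)*(b - 4)*(b + 1)*(b + 3)*(b + 4)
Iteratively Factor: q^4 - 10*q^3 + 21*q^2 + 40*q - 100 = (q - 5)*(q^3 - 5*q^2 - 4*q + 20) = (q - 5)^2*(q^2 - 4) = (q - 5)^2*(q + 2)*(q - 2)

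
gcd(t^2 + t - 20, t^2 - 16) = t - 4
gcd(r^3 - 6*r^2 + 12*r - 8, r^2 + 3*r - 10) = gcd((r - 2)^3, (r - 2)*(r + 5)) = r - 2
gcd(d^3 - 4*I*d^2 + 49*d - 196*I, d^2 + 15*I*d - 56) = d + 7*I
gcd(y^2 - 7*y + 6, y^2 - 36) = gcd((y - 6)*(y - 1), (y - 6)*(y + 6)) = y - 6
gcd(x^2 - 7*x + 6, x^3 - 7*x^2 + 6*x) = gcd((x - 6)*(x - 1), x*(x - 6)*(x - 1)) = x^2 - 7*x + 6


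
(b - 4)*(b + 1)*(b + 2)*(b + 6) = b^4 + 5*b^3 - 16*b^2 - 68*b - 48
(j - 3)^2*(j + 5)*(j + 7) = j^4 + 6*j^3 - 28*j^2 - 102*j + 315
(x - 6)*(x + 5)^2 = x^3 + 4*x^2 - 35*x - 150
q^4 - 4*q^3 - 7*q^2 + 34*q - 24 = (q - 4)*(q - 2)*(q - 1)*(q + 3)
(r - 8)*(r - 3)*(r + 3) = r^3 - 8*r^2 - 9*r + 72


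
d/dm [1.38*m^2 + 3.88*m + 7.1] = 2.76*m + 3.88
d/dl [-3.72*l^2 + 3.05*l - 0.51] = 3.05 - 7.44*l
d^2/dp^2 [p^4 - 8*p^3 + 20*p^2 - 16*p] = 12*p^2 - 48*p + 40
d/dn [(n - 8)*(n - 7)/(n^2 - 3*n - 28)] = 12/(n^2 + 8*n + 16)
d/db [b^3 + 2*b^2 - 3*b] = 3*b^2 + 4*b - 3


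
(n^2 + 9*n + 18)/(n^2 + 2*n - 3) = (n + 6)/(n - 1)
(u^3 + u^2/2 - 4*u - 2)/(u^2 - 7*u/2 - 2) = (u^2 - 4)/(u - 4)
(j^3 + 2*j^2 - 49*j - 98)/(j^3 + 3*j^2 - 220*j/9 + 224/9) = 9*(j^2 - 5*j - 14)/(9*j^2 - 36*j + 32)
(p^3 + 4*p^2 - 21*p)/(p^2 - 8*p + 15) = p*(p + 7)/(p - 5)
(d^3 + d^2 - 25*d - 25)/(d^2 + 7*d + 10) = (d^2 - 4*d - 5)/(d + 2)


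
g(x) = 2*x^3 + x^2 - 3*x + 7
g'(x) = 6*x^2 + 2*x - 3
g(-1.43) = 7.49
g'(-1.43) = 6.41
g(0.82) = 6.32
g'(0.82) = 2.67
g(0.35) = 6.16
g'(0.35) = -1.56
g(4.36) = 178.69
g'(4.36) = 119.78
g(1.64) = 13.59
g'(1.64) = 16.42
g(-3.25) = -41.34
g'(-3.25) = 53.88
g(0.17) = 6.53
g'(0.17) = -2.49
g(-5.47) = -274.00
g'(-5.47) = 165.59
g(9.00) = 1519.00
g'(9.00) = 501.00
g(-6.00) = -371.00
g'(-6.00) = 201.00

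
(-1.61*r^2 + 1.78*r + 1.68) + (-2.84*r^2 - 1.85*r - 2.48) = -4.45*r^2 - 0.0700000000000001*r - 0.8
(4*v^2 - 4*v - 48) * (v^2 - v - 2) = 4*v^4 - 8*v^3 - 52*v^2 + 56*v + 96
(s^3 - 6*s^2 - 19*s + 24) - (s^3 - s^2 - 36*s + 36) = -5*s^2 + 17*s - 12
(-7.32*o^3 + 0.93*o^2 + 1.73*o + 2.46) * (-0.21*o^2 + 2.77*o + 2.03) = 1.5372*o^5 - 20.4717*o^4 - 12.6468*o^3 + 6.1634*o^2 + 10.3261*o + 4.9938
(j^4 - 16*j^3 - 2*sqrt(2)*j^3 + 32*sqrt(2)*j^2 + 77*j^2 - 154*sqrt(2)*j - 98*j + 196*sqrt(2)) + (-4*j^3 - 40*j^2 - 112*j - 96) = j^4 - 20*j^3 - 2*sqrt(2)*j^3 + 37*j^2 + 32*sqrt(2)*j^2 - 154*sqrt(2)*j - 210*j - 96 + 196*sqrt(2)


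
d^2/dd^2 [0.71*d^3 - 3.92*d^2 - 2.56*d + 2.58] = 4.26*d - 7.84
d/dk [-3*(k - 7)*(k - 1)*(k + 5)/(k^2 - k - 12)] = 3*(-k^4 + 2*k^3 - 2*k - 431)/(k^4 - 2*k^3 - 23*k^2 + 24*k + 144)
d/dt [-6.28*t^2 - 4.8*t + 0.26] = -12.56*t - 4.8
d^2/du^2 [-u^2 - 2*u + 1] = -2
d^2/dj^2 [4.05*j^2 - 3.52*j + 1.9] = 8.10000000000000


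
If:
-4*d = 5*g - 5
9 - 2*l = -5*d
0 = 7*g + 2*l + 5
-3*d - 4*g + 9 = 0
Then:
No Solution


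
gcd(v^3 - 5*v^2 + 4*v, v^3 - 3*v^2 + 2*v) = v^2 - v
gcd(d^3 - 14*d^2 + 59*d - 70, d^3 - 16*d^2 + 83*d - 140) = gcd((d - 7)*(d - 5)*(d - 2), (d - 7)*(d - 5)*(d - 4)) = d^2 - 12*d + 35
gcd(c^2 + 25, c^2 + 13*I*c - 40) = c + 5*I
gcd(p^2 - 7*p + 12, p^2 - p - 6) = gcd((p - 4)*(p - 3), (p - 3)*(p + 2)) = p - 3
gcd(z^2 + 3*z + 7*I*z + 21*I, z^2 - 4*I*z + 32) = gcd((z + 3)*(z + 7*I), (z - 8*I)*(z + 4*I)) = 1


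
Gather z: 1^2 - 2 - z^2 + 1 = -z^2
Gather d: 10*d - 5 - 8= 10*d - 13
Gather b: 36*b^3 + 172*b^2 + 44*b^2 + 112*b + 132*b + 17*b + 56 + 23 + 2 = 36*b^3 + 216*b^2 + 261*b + 81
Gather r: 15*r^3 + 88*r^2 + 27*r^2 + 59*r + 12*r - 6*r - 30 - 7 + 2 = 15*r^3 + 115*r^2 + 65*r - 35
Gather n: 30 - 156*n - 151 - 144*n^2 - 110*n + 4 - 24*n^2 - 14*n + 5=-168*n^2 - 280*n - 112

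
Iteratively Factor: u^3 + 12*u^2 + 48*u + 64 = (u + 4)*(u^2 + 8*u + 16) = (u + 4)^2*(u + 4)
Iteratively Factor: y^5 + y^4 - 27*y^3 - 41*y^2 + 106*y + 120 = (y - 2)*(y^4 + 3*y^3 - 21*y^2 - 83*y - 60) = (y - 2)*(y + 3)*(y^3 - 21*y - 20) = (y - 2)*(y + 3)*(y + 4)*(y^2 - 4*y - 5) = (y - 2)*(y + 1)*(y + 3)*(y + 4)*(y - 5)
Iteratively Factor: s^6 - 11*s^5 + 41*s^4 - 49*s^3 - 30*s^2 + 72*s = (s - 3)*(s^5 - 8*s^4 + 17*s^3 + 2*s^2 - 24*s) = (s - 3)*(s + 1)*(s^4 - 9*s^3 + 26*s^2 - 24*s) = (s - 4)*(s - 3)*(s + 1)*(s^3 - 5*s^2 + 6*s) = (s - 4)*(s - 3)^2*(s + 1)*(s^2 - 2*s) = (s - 4)*(s - 3)^2*(s - 2)*(s + 1)*(s)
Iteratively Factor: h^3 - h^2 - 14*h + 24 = (h + 4)*(h^2 - 5*h + 6) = (h - 3)*(h + 4)*(h - 2)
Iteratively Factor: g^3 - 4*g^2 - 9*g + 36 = (g - 3)*(g^2 - g - 12) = (g - 3)*(g + 3)*(g - 4)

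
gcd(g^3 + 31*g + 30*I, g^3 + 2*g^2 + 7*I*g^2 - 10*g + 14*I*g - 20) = g + 5*I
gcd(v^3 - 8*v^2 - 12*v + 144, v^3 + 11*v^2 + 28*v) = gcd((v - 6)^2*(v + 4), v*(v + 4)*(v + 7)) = v + 4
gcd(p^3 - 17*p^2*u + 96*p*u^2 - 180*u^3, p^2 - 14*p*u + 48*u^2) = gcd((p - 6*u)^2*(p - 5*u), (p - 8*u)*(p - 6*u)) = p - 6*u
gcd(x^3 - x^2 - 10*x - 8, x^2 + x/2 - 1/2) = x + 1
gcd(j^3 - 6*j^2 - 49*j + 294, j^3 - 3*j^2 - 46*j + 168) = j^2 + j - 42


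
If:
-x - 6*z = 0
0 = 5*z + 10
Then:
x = 12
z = -2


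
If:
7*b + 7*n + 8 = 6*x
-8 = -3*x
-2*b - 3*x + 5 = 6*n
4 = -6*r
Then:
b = 69/28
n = -37/28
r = -2/3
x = 8/3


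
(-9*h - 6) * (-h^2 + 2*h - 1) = 9*h^3 - 12*h^2 - 3*h + 6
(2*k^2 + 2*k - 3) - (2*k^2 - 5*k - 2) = 7*k - 1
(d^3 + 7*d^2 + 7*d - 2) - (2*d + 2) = d^3 + 7*d^2 + 5*d - 4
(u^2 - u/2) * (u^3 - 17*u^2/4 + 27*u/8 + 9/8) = u^5 - 19*u^4/4 + 11*u^3/2 - 9*u^2/16 - 9*u/16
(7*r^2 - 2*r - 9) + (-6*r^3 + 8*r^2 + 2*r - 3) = -6*r^3 + 15*r^2 - 12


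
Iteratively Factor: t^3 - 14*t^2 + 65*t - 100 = (t - 5)*(t^2 - 9*t + 20) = (t - 5)*(t - 4)*(t - 5)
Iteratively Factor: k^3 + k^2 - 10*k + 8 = (k - 1)*(k^2 + 2*k - 8) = (k - 2)*(k - 1)*(k + 4)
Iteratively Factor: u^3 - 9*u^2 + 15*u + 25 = (u - 5)*(u^2 - 4*u - 5) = (u - 5)*(u + 1)*(u - 5)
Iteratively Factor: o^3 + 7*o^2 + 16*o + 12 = (o + 2)*(o^2 + 5*o + 6) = (o + 2)^2*(o + 3)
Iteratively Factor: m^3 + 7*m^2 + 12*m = (m + 4)*(m^2 + 3*m) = (m + 3)*(m + 4)*(m)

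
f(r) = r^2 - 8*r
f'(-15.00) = -38.00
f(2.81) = -14.58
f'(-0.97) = -9.94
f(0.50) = -3.75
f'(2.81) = -2.38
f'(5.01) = 2.02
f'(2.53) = -2.94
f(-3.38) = 38.46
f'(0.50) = -7.00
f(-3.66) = 42.68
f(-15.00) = 345.00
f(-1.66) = 16.04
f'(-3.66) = -15.32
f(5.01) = -14.98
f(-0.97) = 8.70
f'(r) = 2*r - 8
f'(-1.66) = -11.32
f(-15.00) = 345.00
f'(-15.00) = -38.00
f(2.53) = -13.84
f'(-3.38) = -14.76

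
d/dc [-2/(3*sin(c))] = 2*cos(c)/(3*sin(c)^2)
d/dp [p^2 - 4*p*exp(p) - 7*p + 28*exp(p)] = -4*p*exp(p) + 2*p + 24*exp(p) - 7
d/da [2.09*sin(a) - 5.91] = 2.09*cos(a)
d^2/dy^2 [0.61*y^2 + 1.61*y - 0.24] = 1.22000000000000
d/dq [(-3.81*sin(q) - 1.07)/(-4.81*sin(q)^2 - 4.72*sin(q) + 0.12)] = (-10.2934*sin(q) + 9.16305*cos(2*q) - 14.67065)*cos(q)/(4.81*sin(q)^2 + 4.72*sin(q) - 0.12)^2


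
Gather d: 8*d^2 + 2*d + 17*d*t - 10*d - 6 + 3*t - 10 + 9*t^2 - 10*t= 8*d^2 + d*(17*t - 8) + 9*t^2 - 7*t - 16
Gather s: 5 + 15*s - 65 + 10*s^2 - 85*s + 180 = 10*s^2 - 70*s + 120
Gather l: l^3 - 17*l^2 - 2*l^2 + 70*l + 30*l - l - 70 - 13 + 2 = l^3 - 19*l^2 + 99*l - 81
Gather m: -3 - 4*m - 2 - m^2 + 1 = -m^2 - 4*m - 4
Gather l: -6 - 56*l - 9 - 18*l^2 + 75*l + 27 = -18*l^2 + 19*l + 12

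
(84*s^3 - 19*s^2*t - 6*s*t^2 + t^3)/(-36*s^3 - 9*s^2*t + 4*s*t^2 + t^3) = (-7*s + t)/(3*s + t)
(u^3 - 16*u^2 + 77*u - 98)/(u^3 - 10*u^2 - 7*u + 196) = (u - 2)/(u + 4)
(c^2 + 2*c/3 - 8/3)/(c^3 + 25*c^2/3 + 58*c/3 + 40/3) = (3*c - 4)/(3*c^2 + 19*c + 20)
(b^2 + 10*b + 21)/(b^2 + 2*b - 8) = (b^2 + 10*b + 21)/(b^2 + 2*b - 8)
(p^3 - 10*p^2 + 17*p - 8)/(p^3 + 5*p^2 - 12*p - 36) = (p^3 - 10*p^2 + 17*p - 8)/(p^3 + 5*p^2 - 12*p - 36)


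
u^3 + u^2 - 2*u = u*(u - 1)*(u + 2)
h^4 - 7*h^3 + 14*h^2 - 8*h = h*(h - 4)*(h - 2)*(h - 1)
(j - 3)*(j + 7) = j^2 + 4*j - 21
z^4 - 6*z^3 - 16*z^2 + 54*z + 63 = (z - 7)*(z - 3)*(z + 1)*(z + 3)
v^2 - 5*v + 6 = (v - 3)*(v - 2)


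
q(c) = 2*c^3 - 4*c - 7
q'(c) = 6*c^2 - 4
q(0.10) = -7.40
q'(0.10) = -3.94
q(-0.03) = -6.88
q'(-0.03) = -3.99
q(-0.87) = -4.84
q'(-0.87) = 0.54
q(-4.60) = -183.27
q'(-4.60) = 122.96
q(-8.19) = -1072.95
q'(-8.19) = 398.46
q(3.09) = 39.65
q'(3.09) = 53.29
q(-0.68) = -4.91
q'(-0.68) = -1.23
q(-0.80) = -4.82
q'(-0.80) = -0.16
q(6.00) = 401.00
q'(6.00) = 212.00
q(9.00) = 1415.00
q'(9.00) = 482.00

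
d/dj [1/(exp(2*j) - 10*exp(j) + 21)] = 2*(5 - exp(j))*exp(j)/(exp(2*j) - 10*exp(j) + 21)^2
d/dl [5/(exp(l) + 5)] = -5*exp(l)/(exp(l) + 5)^2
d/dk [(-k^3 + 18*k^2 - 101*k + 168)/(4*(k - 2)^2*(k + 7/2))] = (-35*k^3 + 374*k^2 - 805*k - 266)/(2*(4*k^5 + 4*k^4 - 71*k^3 + 10*k^2 + 364*k - 392))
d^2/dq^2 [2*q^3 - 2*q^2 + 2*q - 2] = 12*q - 4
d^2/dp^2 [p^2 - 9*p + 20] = 2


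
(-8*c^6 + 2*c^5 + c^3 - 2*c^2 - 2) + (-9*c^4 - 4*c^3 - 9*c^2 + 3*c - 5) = -8*c^6 + 2*c^5 - 9*c^4 - 3*c^3 - 11*c^2 + 3*c - 7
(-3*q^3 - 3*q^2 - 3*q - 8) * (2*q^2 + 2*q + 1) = -6*q^5 - 12*q^4 - 15*q^3 - 25*q^2 - 19*q - 8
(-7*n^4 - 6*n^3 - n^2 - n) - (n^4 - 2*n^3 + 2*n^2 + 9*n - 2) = -8*n^4 - 4*n^3 - 3*n^2 - 10*n + 2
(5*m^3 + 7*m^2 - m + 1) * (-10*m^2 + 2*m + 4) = -50*m^5 - 60*m^4 + 44*m^3 + 16*m^2 - 2*m + 4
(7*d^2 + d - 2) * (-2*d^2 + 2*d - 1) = -14*d^4 + 12*d^3 - d^2 - 5*d + 2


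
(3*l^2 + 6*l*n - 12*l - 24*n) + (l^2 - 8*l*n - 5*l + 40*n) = 4*l^2 - 2*l*n - 17*l + 16*n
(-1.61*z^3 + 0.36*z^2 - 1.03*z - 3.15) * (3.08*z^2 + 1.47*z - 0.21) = -4.9588*z^5 - 1.2579*z^4 - 2.3051*z^3 - 11.2917*z^2 - 4.4142*z + 0.6615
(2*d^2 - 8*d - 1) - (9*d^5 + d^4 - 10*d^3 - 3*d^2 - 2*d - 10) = -9*d^5 - d^4 + 10*d^3 + 5*d^2 - 6*d + 9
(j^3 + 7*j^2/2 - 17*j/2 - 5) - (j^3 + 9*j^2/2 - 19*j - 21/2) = -j^2 + 21*j/2 + 11/2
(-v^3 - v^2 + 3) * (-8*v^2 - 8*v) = 8*v^5 + 16*v^4 + 8*v^3 - 24*v^2 - 24*v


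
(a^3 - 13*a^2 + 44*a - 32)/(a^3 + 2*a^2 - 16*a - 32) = (a^2 - 9*a + 8)/(a^2 + 6*a + 8)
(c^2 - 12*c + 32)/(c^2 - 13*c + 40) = (c - 4)/(c - 5)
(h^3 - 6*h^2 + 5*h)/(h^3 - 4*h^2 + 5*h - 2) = h*(h - 5)/(h^2 - 3*h + 2)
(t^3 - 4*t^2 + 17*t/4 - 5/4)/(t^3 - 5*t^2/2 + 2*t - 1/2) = (t - 5/2)/(t - 1)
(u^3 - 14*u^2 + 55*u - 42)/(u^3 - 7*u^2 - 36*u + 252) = (u - 1)/(u + 6)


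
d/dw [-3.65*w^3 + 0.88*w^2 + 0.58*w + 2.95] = -10.95*w^2 + 1.76*w + 0.58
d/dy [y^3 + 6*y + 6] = 3*y^2 + 6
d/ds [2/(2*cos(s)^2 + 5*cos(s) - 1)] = 2*(4*cos(s) + 5)*sin(s)/(5*cos(s) + cos(2*s))^2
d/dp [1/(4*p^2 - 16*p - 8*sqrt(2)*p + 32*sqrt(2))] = (-p + sqrt(2) + 2)/(2*(p^2 - 4*p - 2*sqrt(2)*p + 8*sqrt(2))^2)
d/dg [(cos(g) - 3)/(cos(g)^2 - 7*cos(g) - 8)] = (cos(g)^2 - 6*cos(g) + 29)*sin(g)/(sin(g)^2 + 7*cos(g) + 7)^2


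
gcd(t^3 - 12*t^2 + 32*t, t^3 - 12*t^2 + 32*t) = t^3 - 12*t^2 + 32*t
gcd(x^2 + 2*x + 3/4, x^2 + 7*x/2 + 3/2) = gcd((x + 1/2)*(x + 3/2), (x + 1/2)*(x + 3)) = x + 1/2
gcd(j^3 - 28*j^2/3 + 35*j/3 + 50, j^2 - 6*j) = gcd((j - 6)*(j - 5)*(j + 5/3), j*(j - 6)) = j - 6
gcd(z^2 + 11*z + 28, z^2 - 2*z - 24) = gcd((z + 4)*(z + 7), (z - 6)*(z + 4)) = z + 4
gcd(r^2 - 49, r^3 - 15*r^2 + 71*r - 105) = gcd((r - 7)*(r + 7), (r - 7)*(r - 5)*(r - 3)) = r - 7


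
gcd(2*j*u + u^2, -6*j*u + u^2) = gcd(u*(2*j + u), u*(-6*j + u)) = u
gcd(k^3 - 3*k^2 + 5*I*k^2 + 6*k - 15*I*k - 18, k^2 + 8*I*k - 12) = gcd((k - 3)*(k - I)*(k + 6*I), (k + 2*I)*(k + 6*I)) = k + 6*I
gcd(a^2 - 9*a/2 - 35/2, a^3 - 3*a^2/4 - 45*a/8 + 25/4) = a + 5/2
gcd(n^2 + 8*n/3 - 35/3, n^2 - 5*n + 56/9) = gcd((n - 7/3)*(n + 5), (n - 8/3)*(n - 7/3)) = n - 7/3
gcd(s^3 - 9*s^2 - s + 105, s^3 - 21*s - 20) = s - 5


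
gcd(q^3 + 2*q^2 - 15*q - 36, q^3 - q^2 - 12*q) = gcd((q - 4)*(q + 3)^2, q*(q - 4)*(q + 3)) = q^2 - q - 12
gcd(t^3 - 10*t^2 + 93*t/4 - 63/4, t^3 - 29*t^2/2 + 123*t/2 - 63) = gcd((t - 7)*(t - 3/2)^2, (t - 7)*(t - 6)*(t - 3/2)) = t^2 - 17*t/2 + 21/2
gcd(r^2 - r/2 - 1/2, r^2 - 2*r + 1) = r - 1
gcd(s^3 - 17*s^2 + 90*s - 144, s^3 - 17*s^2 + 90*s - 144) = s^3 - 17*s^2 + 90*s - 144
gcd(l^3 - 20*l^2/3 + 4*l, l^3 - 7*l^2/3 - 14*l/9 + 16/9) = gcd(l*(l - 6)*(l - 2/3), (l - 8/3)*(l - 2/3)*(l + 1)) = l - 2/3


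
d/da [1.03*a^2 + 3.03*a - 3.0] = 2.06*a + 3.03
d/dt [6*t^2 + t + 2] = 12*t + 1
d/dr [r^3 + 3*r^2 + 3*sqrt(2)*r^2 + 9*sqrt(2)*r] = 3*r^2 + 6*r + 6*sqrt(2)*r + 9*sqrt(2)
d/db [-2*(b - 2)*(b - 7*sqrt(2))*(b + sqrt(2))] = -6*b^2 + 8*b + 24*sqrt(2)*b - 24*sqrt(2) + 28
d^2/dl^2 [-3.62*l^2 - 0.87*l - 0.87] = -7.24000000000000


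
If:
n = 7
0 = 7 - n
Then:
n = 7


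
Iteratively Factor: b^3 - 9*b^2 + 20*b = (b - 4)*(b^2 - 5*b) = (b - 5)*(b - 4)*(b)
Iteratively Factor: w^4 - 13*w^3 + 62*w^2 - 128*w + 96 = (w - 2)*(w^3 - 11*w^2 + 40*w - 48) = (w - 3)*(w - 2)*(w^2 - 8*w + 16) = (w - 4)*(w - 3)*(w - 2)*(w - 4)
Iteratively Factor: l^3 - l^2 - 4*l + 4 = (l + 2)*(l^2 - 3*l + 2) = (l - 2)*(l + 2)*(l - 1)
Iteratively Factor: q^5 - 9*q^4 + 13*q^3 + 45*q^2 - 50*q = (q - 5)*(q^4 - 4*q^3 - 7*q^2 + 10*q) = q*(q - 5)*(q^3 - 4*q^2 - 7*q + 10) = q*(q - 5)^2*(q^2 + q - 2) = q*(q - 5)^2*(q - 1)*(q + 2)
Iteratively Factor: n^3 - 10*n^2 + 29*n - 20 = (n - 5)*(n^2 - 5*n + 4) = (n - 5)*(n - 4)*(n - 1)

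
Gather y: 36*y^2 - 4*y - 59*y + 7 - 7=36*y^2 - 63*y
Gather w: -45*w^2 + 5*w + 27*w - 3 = -45*w^2 + 32*w - 3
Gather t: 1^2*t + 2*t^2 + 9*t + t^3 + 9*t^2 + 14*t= t^3 + 11*t^2 + 24*t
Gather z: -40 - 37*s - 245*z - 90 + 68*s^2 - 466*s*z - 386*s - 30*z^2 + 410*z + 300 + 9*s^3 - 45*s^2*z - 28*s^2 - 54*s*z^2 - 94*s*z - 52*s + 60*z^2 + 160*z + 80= 9*s^3 + 40*s^2 - 475*s + z^2*(30 - 54*s) + z*(-45*s^2 - 560*s + 325) + 250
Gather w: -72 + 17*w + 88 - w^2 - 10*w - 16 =-w^2 + 7*w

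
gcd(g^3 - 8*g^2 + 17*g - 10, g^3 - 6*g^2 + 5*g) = g^2 - 6*g + 5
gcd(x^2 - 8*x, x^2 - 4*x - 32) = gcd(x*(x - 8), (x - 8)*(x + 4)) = x - 8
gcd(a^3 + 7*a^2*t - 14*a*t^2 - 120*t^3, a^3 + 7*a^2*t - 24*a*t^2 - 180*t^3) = a + 6*t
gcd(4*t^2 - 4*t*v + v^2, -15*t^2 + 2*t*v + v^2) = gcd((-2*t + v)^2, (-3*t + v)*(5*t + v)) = 1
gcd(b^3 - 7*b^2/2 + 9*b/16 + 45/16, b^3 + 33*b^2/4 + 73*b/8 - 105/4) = b - 5/4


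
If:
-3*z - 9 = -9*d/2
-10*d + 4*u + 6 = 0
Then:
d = 2*z/3 + 2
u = 5*z/3 + 7/2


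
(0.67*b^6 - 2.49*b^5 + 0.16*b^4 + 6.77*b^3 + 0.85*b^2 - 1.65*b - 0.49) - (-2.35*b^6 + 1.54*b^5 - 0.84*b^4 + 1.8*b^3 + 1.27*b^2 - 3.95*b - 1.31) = 3.02*b^6 - 4.03*b^5 + 1.0*b^4 + 4.97*b^3 - 0.42*b^2 + 2.3*b + 0.82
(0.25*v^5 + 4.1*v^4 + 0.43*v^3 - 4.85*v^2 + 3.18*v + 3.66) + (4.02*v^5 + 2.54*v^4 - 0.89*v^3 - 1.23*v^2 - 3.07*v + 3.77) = 4.27*v^5 + 6.64*v^4 - 0.46*v^3 - 6.08*v^2 + 0.11*v + 7.43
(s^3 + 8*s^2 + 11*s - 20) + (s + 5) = s^3 + 8*s^2 + 12*s - 15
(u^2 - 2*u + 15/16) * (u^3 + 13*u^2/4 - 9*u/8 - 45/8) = u^5 + 5*u^4/4 - 107*u^3/16 - 21*u^2/64 + 1305*u/128 - 675/128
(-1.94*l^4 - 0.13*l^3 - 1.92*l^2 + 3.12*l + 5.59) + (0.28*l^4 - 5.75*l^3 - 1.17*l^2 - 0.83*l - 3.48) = -1.66*l^4 - 5.88*l^3 - 3.09*l^2 + 2.29*l + 2.11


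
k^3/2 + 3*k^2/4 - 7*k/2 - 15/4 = (k/2 + 1/2)*(k - 5/2)*(k + 3)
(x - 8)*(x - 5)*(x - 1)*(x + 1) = x^4 - 13*x^3 + 39*x^2 + 13*x - 40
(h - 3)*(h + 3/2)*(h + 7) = h^3 + 11*h^2/2 - 15*h - 63/2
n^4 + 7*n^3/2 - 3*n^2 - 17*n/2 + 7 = (n - 1)^2*(n + 2)*(n + 7/2)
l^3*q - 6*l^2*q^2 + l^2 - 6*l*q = l*(l - 6*q)*(l*q + 1)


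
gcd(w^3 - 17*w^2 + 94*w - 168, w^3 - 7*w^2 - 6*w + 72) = w^2 - 10*w + 24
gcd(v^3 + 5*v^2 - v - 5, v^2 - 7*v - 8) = v + 1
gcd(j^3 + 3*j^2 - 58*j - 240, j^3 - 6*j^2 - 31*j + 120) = j^2 - 3*j - 40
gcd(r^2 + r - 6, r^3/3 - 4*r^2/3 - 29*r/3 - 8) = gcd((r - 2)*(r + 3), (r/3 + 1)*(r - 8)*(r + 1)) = r + 3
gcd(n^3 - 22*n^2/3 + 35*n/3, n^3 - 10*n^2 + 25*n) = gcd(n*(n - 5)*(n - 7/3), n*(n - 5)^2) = n^2 - 5*n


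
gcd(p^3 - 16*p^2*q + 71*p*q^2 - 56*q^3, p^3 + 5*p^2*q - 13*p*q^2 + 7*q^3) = p - q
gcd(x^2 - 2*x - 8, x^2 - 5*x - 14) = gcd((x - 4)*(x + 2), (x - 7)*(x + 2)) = x + 2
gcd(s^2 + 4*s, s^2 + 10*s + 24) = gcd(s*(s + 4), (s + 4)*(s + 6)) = s + 4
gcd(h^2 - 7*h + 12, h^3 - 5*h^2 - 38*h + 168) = h - 4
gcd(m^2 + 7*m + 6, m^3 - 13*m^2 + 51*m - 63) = 1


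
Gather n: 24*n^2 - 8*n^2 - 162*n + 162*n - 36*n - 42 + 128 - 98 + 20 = 16*n^2 - 36*n + 8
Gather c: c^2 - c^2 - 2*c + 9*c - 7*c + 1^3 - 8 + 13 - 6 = 0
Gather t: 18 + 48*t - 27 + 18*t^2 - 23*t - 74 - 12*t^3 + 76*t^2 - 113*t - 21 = -12*t^3 + 94*t^2 - 88*t - 104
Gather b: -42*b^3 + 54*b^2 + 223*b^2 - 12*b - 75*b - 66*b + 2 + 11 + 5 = -42*b^3 + 277*b^2 - 153*b + 18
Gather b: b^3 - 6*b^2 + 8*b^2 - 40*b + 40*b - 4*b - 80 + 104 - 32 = b^3 + 2*b^2 - 4*b - 8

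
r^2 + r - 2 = (r - 1)*(r + 2)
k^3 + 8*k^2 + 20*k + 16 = (k + 2)^2*(k + 4)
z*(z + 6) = z^2 + 6*z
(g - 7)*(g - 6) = g^2 - 13*g + 42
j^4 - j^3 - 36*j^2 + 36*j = j*(j - 6)*(j - 1)*(j + 6)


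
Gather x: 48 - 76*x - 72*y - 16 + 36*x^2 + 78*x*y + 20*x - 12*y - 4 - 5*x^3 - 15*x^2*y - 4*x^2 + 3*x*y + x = -5*x^3 + x^2*(32 - 15*y) + x*(81*y - 55) - 84*y + 28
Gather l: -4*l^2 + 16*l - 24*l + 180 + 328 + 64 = -4*l^2 - 8*l + 572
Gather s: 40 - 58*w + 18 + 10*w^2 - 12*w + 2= 10*w^2 - 70*w + 60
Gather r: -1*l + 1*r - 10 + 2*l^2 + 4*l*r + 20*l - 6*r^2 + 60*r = 2*l^2 + 19*l - 6*r^2 + r*(4*l + 61) - 10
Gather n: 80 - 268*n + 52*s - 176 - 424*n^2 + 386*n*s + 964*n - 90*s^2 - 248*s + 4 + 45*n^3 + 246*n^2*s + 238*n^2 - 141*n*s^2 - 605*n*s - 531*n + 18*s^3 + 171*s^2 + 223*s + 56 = 45*n^3 + n^2*(246*s - 186) + n*(-141*s^2 - 219*s + 165) + 18*s^3 + 81*s^2 + 27*s - 36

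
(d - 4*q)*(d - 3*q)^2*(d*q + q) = d^4*q - 10*d^3*q^2 + d^3*q + 33*d^2*q^3 - 10*d^2*q^2 - 36*d*q^4 + 33*d*q^3 - 36*q^4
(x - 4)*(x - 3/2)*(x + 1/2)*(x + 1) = x^4 - 4*x^3 - 7*x^2/4 + 25*x/4 + 3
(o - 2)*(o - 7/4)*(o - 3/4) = o^3 - 9*o^2/2 + 101*o/16 - 21/8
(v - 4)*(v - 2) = v^2 - 6*v + 8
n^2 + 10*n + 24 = (n + 4)*(n + 6)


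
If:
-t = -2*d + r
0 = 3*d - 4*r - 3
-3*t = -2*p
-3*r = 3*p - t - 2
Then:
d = 13/53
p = 84/53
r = -30/53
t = 56/53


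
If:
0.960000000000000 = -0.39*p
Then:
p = -2.46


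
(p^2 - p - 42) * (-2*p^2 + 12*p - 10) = -2*p^4 + 14*p^3 + 62*p^2 - 494*p + 420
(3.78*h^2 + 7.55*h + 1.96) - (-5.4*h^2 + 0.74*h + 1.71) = 9.18*h^2 + 6.81*h + 0.25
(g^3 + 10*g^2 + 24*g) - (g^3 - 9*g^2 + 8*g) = 19*g^2 + 16*g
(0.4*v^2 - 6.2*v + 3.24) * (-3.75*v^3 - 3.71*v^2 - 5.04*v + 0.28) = -1.5*v^5 + 21.766*v^4 + 8.836*v^3 + 19.3396*v^2 - 18.0656*v + 0.9072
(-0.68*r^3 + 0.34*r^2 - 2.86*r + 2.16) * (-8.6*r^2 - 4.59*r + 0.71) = 5.848*r^5 + 0.1972*r^4 + 22.5526*r^3 - 5.2072*r^2 - 11.945*r + 1.5336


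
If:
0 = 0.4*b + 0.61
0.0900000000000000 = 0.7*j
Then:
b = -1.52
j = 0.13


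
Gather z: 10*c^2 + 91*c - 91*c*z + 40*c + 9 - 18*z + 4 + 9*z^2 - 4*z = 10*c^2 + 131*c + 9*z^2 + z*(-91*c - 22) + 13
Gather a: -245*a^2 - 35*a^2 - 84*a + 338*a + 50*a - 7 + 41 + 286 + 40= -280*a^2 + 304*a + 360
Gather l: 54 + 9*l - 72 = 9*l - 18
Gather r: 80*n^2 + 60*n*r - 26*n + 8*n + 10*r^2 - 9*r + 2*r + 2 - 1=80*n^2 - 18*n + 10*r^2 + r*(60*n - 7) + 1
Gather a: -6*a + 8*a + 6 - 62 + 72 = 2*a + 16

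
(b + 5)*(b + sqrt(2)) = b^2 + sqrt(2)*b + 5*b + 5*sqrt(2)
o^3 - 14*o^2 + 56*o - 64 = (o - 8)*(o - 4)*(o - 2)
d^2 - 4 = (d - 2)*(d + 2)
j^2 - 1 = (j - 1)*(j + 1)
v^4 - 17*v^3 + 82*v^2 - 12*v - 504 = (v - 7)*(v - 6)^2*(v + 2)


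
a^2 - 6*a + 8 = (a - 4)*(a - 2)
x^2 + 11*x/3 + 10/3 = (x + 5/3)*(x + 2)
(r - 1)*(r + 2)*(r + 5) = r^3 + 6*r^2 + 3*r - 10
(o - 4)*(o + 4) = o^2 - 16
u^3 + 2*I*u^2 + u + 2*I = (u - I)*(u + I)*(u + 2*I)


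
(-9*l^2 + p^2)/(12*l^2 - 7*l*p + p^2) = (3*l + p)/(-4*l + p)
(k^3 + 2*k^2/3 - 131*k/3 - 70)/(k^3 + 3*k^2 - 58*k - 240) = (3*k^2 - 16*k - 35)/(3*(k^2 - 3*k - 40))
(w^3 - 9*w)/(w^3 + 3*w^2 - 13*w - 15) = w*(w + 3)/(w^2 + 6*w + 5)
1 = 1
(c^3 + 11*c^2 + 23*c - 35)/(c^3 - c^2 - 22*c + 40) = (c^2 + 6*c - 7)/(c^2 - 6*c + 8)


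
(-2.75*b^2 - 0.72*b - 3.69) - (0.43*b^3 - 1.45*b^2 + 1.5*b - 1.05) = -0.43*b^3 - 1.3*b^2 - 2.22*b - 2.64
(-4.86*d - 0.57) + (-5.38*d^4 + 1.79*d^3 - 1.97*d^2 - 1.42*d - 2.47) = -5.38*d^4 + 1.79*d^3 - 1.97*d^2 - 6.28*d - 3.04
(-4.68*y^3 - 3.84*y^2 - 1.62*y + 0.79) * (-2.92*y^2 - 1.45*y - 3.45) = 13.6656*y^5 + 17.9988*y^4 + 26.4444*y^3 + 13.2902*y^2 + 4.4435*y - 2.7255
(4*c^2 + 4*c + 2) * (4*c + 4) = 16*c^3 + 32*c^2 + 24*c + 8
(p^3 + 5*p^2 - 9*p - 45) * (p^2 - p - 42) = p^5 + 4*p^4 - 56*p^3 - 246*p^2 + 423*p + 1890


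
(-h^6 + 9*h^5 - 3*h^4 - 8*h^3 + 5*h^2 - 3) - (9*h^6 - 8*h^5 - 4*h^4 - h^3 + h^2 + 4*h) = -10*h^6 + 17*h^5 + h^4 - 7*h^3 + 4*h^2 - 4*h - 3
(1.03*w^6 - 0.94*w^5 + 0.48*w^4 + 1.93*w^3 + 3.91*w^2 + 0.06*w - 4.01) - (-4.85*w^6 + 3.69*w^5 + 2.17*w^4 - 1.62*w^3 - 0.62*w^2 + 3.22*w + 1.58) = 5.88*w^6 - 4.63*w^5 - 1.69*w^4 + 3.55*w^3 + 4.53*w^2 - 3.16*w - 5.59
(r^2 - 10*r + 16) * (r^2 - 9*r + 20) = r^4 - 19*r^3 + 126*r^2 - 344*r + 320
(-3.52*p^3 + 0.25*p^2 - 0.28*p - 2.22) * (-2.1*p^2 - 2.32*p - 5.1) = 7.392*p^5 + 7.6414*p^4 + 17.96*p^3 + 4.0366*p^2 + 6.5784*p + 11.322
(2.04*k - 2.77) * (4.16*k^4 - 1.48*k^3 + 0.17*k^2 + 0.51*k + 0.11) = 8.4864*k^5 - 14.5424*k^4 + 4.4464*k^3 + 0.5695*k^2 - 1.1883*k - 0.3047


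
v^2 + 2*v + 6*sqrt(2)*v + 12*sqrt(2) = (v + 2)*(v + 6*sqrt(2))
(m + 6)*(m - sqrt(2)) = m^2 - sqrt(2)*m + 6*m - 6*sqrt(2)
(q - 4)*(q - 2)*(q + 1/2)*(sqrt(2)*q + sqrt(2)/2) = sqrt(2)*q^4 - 5*sqrt(2)*q^3 + 9*sqrt(2)*q^2/4 + 13*sqrt(2)*q/2 + 2*sqrt(2)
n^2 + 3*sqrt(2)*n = n*(n + 3*sqrt(2))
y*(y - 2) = y^2 - 2*y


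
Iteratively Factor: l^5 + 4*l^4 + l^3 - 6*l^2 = (l + 3)*(l^4 + l^3 - 2*l^2) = l*(l + 3)*(l^3 + l^2 - 2*l) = l*(l + 2)*(l + 3)*(l^2 - l) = l^2*(l + 2)*(l + 3)*(l - 1)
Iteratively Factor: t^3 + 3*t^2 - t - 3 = (t - 1)*(t^2 + 4*t + 3) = (t - 1)*(t + 3)*(t + 1)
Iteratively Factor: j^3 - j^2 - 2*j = (j)*(j^2 - j - 2) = j*(j + 1)*(j - 2)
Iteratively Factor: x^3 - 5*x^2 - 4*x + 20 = (x - 2)*(x^2 - 3*x - 10) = (x - 5)*(x - 2)*(x + 2)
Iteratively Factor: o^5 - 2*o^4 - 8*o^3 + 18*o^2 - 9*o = (o - 1)*(o^4 - o^3 - 9*o^2 + 9*o) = (o - 3)*(o - 1)*(o^3 + 2*o^2 - 3*o) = (o - 3)*(o - 1)^2*(o^2 + 3*o) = o*(o - 3)*(o - 1)^2*(o + 3)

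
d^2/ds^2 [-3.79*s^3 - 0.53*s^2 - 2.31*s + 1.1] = -22.74*s - 1.06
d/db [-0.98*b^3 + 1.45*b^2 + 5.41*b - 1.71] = -2.94*b^2 + 2.9*b + 5.41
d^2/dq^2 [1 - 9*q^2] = -18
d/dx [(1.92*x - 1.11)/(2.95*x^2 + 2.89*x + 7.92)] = (-5.664*x^2 + 6.549*x + 18.4143)/(8.7025*x^4 + 17.051*x^3 + 55.0801*x^2 + 45.7776*x + 62.7264)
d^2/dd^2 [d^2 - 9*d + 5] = 2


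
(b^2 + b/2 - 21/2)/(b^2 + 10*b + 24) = (2*b^2 + b - 21)/(2*(b^2 + 10*b + 24))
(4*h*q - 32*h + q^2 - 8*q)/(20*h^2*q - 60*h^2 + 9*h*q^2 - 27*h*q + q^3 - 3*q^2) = (q - 8)/(5*h*q - 15*h + q^2 - 3*q)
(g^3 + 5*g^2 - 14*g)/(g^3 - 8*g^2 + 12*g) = (g + 7)/(g - 6)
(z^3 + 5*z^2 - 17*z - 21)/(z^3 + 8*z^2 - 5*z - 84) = (z + 1)/(z + 4)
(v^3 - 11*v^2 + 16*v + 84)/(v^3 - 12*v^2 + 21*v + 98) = (v - 6)/(v - 7)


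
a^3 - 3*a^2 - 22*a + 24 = (a - 6)*(a - 1)*(a + 4)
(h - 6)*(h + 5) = h^2 - h - 30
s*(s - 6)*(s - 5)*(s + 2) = s^4 - 9*s^3 + 8*s^2 + 60*s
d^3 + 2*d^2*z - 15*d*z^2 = d*(d - 3*z)*(d + 5*z)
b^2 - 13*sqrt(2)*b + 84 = (b - 7*sqrt(2))*(b - 6*sqrt(2))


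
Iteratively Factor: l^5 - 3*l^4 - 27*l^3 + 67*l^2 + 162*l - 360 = (l + 4)*(l^4 - 7*l^3 + l^2 + 63*l - 90) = (l - 5)*(l + 4)*(l^3 - 2*l^2 - 9*l + 18) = (l - 5)*(l + 3)*(l + 4)*(l^2 - 5*l + 6) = (l - 5)*(l - 2)*(l + 3)*(l + 4)*(l - 3)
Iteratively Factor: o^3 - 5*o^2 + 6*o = (o - 2)*(o^2 - 3*o) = (o - 3)*(o - 2)*(o)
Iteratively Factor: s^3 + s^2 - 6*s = (s - 2)*(s^2 + 3*s) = (s - 2)*(s + 3)*(s)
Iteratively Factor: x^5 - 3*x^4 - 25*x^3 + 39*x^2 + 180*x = (x)*(x^4 - 3*x^3 - 25*x^2 + 39*x + 180) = x*(x - 4)*(x^3 + x^2 - 21*x - 45) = x*(x - 5)*(x - 4)*(x^2 + 6*x + 9) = x*(x - 5)*(x - 4)*(x + 3)*(x + 3)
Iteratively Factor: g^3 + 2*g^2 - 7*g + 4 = (g - 1)*(g^2 + 3*g - 4) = (g - 1)^2*(g + 4)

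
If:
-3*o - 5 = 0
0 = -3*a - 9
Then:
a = -3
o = -5/3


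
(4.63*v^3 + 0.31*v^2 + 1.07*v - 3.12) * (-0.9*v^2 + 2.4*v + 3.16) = -4.167*v^5 + 10.833*v^4 + 14.4118*v^3 + 6.3556*v^2 - 4.1068*v - 9.8592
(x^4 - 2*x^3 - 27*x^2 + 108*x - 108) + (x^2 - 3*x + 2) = x^4 - 2*x^3 - 26*x^2 + 105*x - 106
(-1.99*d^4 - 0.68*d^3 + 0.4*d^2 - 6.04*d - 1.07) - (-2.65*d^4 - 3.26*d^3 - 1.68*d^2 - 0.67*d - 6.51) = 0.66*d^4 + 2.58*d^3 + 2.08*d^2 - 5.37*d + 5.44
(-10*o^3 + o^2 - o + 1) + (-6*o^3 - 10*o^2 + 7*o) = -16*o^3 - 9*o^2 + 6*o + 1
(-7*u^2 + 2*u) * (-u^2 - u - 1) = 7*u^4 + 5*u^3 + 5*u^2 - 2*u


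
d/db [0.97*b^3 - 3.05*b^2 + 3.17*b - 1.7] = 2.91*b^2 - 6.1*b + 3.17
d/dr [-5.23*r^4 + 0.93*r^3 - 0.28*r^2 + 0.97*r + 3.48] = -20.92*r^3 + 2.79*r^2 - 0.56*r + 0.97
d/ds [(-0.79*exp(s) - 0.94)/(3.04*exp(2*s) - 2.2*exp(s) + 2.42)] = (2.4016*exp(2*s) + 5.7152*exp(s) - 3.9798)*exp(s)/(9.2416*exp(4*s) - 13.376*exp(3*s) + 19.5536*exp(2*s) - 10.648*exp(s) + 5.8564)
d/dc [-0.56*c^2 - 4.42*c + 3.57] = -1.12*c - 4.42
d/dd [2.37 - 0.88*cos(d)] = 0.88*sin(d)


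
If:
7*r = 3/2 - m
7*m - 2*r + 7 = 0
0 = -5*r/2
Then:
No Solution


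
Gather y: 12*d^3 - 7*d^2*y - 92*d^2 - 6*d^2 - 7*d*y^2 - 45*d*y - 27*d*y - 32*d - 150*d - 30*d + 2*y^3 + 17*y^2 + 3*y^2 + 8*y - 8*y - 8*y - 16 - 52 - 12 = 12*d^3 - 98*d^2 - 212*d + 2*y^3 + y^2*(20 - 7*d) + y*(-7*d^2 - 72*d - 8) - 80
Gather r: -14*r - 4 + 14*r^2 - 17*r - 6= 14*r^2 - 31*r - 10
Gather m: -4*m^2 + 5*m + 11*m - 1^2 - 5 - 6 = -4*m^2 + 16*m - 12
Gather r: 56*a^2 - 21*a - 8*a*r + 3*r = 56*a^2 - 21*a + r*(3 - 8*a)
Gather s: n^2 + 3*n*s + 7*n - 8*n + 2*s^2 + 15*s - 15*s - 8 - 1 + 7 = n^2 + 3*n*s - n + 2*s^2 - 2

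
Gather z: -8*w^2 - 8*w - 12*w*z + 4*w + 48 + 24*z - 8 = -8*w^2 - 4*w + z*(24 - 12*w) + 40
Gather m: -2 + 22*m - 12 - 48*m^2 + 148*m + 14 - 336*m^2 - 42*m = -384*m^2 + 128*m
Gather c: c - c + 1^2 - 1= 0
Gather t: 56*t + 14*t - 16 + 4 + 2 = 70*t - 10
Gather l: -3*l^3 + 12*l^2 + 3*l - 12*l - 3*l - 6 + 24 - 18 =-3*l^3 + 12*l^2 - 12*l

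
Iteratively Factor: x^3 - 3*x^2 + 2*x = (x - 1)*(x^2 - 2*x) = (x - 2)*(x - 1)*(x)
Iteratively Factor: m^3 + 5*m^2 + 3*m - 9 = (m + 3)*(m^2 + 2*m - 3) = (m - 1)*(m + 3)*(m + 3)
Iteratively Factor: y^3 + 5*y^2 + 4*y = (y + 4)*(y^2 + y) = y*(y + 4)*(y + 1)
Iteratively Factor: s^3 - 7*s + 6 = (s + 3)*(s^2 - 3*s + 2) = (s - 2)*(s + 3)*(s - 1)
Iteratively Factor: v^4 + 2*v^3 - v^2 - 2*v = (v + 2)*(v^3 - v) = (v + 1)*(v + 2)*(v^2 - v) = (v - 1)*(v + 1)*(v + 2)*(v)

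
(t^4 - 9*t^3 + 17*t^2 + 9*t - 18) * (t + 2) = t^5 - 7*t^4 - t^3 + 43*t^2 - 36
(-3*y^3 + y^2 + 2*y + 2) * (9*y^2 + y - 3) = -27*y^5 + 6*y^4 + 28*y^3 + 17*y^2 - 4*y - 6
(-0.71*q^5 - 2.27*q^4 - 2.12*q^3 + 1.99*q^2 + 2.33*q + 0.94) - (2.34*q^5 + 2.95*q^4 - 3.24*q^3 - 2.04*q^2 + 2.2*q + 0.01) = -3.05*q^5 - 5.22*q^4 + 1.12*q^3 + 4.03*q^2 + 0.13*q + 0.93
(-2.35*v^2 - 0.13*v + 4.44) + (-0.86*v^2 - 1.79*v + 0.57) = -3.21*v^2 - 1.92*v + 5.01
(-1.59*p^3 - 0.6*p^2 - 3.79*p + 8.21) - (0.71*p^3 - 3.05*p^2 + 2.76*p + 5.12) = -2.3*p^3 + 2.45*p^2 - 6.55*p + 3.09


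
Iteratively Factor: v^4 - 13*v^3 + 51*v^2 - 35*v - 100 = (v - 4)*(v^3 - 9*v^2 + 15*v + 25) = (v - 5)*(v - 4)*(v^2 - 4*v - 5) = (v - 5)^2*(v - 4)*(v + 1)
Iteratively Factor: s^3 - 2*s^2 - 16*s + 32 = (s + 4)*(s^2 - 6*s + 8) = (s - 2)*(s + 4)*(s - 4)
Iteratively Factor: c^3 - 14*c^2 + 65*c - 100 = (c - 5)*(c^2 - 9*c + 20) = (c - 5)*(c - 4)*(c - 5)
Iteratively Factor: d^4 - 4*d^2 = (d)*(d^3 - 4*d) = d*(d + 2)*(d^2 - 2*d) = d^2*(d + 2)*(d - 2)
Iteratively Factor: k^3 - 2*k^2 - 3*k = (k - 3)*(k^2 + k) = k*(k - 3)*(k + 1)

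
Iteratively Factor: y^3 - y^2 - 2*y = (y + 1)*(y^2 - 2*y) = y*(y + 1)*(y - 2)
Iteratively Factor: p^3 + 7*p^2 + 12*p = (p + 3)*(p^2 + 4*p) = (p + 3)*(p + 4)*(p)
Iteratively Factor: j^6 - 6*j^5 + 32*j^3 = (j - 4)*(j^5 - 2*j^4 - 8*j^3) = j*(j - 4)*(j^4 - 2*j^3 - 8*j^2) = j*(j - 4)^2*(j^3 + 2*j^2) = j^2*(j - 4)^2*(j^2 + 2*j) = j^2*(j - 4)^2*(j + 2)*(j)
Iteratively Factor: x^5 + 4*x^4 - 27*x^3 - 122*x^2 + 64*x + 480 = (x - 2)*(x^4 + 6*x^3 - 15*x^2 - 152*x - 240) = (x - 2)*(x + 4)*(x^3 + 2*x^2 - 23*x - 60) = (x - 2)*(x + 3)*(x + 4)*(x^2 - x - 20) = (x - 5)*(x - 2)*(x + 3)*(x + 4)*(x + 4)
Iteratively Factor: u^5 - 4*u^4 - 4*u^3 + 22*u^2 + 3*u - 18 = (u + 2)*(u^4 - 6*u^3 + 8*u^2 + 6*u - 9) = (u - 1)*(u + 2)*(u^3 - 5*u^2 + 3*u + 9) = (u - 1)*(u + 1)*(u + 2)*(u^2 - 6*u + 9) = (u - 3)*(u - 1)*(u + 1)*(u + 2)*(u - 3)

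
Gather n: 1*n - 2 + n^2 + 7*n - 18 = n^2 + 8*n - 20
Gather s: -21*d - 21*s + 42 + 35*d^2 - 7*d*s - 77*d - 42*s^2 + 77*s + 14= 35*d^2 - 98*d - 42*s^2 + s*(56 - 7*d) + 56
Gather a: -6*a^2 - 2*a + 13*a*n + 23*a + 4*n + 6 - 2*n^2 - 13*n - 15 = -6*a^2 + a*(13*n + 21) - 2*n^2 - 9*n - 9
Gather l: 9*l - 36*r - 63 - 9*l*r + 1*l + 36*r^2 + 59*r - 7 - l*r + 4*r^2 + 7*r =l*(10 - 10*r) + 40*r^2 + 30*r - 70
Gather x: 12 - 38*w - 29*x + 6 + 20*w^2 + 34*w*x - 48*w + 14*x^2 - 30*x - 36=20*w^2 - 86*w + 14*x^2 + x*(34*w - 59) - 18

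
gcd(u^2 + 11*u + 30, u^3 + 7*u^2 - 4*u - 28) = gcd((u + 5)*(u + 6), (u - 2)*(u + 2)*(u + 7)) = 1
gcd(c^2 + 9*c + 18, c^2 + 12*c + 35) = 1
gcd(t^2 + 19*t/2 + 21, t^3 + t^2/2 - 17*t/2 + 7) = t + 7/2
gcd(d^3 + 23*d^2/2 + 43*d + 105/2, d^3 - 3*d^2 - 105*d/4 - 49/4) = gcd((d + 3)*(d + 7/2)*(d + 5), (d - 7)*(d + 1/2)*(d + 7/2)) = d + 7/2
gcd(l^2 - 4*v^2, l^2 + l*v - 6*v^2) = -l + 2*v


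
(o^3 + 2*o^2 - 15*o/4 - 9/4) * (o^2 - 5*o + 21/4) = o^5 - 3*o^4 - 17*o^3/2 + 27*o^2 - 135*o/16 - 189/16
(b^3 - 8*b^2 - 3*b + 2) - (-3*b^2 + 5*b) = b^3 - 5*b^2 - 8*b + 2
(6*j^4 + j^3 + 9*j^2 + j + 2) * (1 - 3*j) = -18*j^5 + 3*j^4 - 26*j^3 + 6*j^2 - 5*j + 2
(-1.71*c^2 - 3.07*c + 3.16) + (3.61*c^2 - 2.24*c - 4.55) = 1.9*c^2 - 5.31*c - 1.39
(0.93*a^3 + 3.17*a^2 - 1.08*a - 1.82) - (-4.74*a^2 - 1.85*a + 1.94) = 0.93*a^3 + 7.91*a^2 + 0.77*a - 3.76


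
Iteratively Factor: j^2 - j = (j - 1)*(j)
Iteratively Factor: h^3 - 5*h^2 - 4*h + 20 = (h - 2)*(h^2 - 3*h - 10) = (h - 2)*(h + 2)*(h - 5)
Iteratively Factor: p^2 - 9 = (p - 3)*(p + 3)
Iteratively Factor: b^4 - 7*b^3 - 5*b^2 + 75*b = (b)*(b^3 - 7*b^2 - 5*b + 75) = b*(b + 3)*(b^2 - 10*b + 25) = b*(b - 5)*(b + 3)*(b - 5)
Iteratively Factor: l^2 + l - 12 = (l + 4)*(l - 3)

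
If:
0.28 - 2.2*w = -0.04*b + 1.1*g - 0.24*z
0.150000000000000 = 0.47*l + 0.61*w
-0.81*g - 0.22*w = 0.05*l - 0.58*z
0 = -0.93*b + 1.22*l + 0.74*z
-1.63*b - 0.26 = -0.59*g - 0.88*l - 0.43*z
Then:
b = -0.49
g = -0.45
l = -0.05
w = 0.29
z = -0.53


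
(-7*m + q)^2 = 49*m^2 - 14*m*q + q^2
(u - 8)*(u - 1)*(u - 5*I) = u^3 - 9*u^2 - 5*I*u^2 + 8*u + 45*I*u - 40*I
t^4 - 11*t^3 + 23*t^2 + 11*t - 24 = (t - 8)*(t - 3)*(t - 1)*(t + 1)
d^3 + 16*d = d*(d - 4*I)*(d + 4*I)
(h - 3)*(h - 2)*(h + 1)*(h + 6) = h^4 + 2*h^3 - 23*h^2 + 12*h + 36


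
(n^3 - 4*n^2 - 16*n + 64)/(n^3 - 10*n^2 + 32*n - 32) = (n + 4)/(n - 2)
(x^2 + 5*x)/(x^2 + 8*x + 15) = x/(x + 3)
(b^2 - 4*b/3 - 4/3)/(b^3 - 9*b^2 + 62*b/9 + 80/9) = 3*(b - 2)/(3*b^2 - 29*b + 40)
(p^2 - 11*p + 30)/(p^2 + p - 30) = (p - 6)/(p + 6)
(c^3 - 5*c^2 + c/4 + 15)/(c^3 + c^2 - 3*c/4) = (2*c^2 - 13*c + 20)/(c*(2*c - 1))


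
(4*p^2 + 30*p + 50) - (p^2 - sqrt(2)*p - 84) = 3*p^2 + sqrt(2)*p + 30*p + 134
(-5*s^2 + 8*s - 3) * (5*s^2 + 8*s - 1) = -25*s^4 + 54*s^2 - 32*s + 3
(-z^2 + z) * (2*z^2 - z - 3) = -2*z^4 + 3*z^3 + 2*z^2 - 3*z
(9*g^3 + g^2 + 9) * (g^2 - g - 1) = 9*g^5 - 8*g^4 - 10*g^3 + 8*g^2 - 9*g - 9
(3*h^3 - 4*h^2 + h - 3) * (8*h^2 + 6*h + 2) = 24*h^5 - 14*h^4 - 10*h^3 - 26*h^2 - 16*h - 6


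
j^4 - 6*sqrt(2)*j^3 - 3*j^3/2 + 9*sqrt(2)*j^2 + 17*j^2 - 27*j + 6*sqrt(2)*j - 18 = (j - 2)*(j + 1/2)*(j - 3*sqrt(2))^2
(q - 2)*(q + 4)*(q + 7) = q^3 + 9*q^2 + 6*q - 56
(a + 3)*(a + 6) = a^2 + 9*a + 18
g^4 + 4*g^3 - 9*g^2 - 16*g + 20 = (g - 2)*(g - 1)*(g + 2)*(g + 5)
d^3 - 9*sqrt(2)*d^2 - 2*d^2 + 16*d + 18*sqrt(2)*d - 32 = (d - 2)*(d - 8*sqrt(2))*(d - sqrt(2))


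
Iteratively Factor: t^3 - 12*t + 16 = (t - 2)*(t^2 + 2*t - 8) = (t - 2)*(t + 4)*(t - 2)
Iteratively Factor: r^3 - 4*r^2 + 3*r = (r - 3)*(r^2 - r) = (r - 3)*(r - 1)*(r)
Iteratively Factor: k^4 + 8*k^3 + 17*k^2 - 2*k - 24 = (k + 3)*(k^3 + 5*k^2 + 2*k - 8) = (k - 1)*(k + 3)*(k^2 + 6*k + 8) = (k - 1)*(k + 3)*(k + 4)*(k + 2)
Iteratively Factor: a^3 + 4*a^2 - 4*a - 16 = (a + 2)*(a^2 + 2*a - 8) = (a + 2)*(a + 4)*(a - 2)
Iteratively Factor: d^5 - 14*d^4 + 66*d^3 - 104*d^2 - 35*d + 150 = (d + 1)*(d^4 - 15*d^3 + 81*d^2 - 185*d + 150) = (d - 5)*(d + 1)*(d^3 - 10*d^2 + 31*d - 30) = (d - 5)*(d - 2)*(d + 1)*(d^2 - 8*d + 15) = (d - 5)^2*(d - 2)*(d + 1)*(d - 3)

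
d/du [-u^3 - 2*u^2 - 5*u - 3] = -3*u^2 - 4*u - 5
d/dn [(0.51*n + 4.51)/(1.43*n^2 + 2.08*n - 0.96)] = (0.7293*n^2 + 1.0608*n - (0.51*n + 4.51)*(2.86*n + 2.08) - 0.4896)/(1.43*n^2 + 2.08*n - 0.96)^2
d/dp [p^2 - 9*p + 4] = 2*p - 9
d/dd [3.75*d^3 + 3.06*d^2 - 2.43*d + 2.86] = 11.25*d^2 + 6.12*d - 2.43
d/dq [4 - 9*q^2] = -18*q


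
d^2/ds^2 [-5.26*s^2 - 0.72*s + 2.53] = -10.5200000000000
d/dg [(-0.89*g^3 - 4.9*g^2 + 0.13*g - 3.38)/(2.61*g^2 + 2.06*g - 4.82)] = (-2.3229*g^4 - 3.6668*g^3 + 2.4361*g^2 + 64.8796*g + 6.3362)/(6.8121*g^4 + 10.7532*g^3 - 20.9168*g^2 - 19.8584*g + 23.2324)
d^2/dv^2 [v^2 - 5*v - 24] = 2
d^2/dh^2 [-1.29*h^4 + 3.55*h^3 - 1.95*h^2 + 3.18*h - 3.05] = -15.48*h^2 + 21.3*h - 3.9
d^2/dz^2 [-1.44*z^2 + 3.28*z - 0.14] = -2.88000000000000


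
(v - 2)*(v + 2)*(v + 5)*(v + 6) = v^4 + 11*v^3 + 26*v^2 - 44*v - 120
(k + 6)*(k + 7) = k^2 + 13*k + 42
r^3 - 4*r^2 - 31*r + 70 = (r - 7)*(r - 2)*(r + 5)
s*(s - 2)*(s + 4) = s^3 + 2*s^2 - 8*s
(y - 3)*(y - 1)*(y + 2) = y^3 - 2*y^2 - 5*y + 6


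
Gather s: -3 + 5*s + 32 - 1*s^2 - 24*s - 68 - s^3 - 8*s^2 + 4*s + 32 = -s^3 - 9*s^2 - 15*s - 7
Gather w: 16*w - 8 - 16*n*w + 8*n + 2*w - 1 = 8*n + w*(18 - 16*n) - 9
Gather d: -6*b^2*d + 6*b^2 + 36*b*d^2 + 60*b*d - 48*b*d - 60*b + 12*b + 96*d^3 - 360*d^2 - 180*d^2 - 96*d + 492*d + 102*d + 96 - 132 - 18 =6*b^2 - 48*b + 96*d^3 + d^2*(36*b - 540) + d*(-6*b^2 + 12*b + 498) - 54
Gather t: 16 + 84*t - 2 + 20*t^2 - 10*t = 20*t^2 + 74*t + 14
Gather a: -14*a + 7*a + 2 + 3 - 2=3 - 7*a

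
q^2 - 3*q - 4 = (q - 4)*(q + 1)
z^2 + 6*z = z*(z + 6)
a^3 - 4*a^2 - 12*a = a*(a - 6)*(a + 2)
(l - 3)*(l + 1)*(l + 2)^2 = l^4 + 2*l^3 - 7*l^2 - 20*l - 12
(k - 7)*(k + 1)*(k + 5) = k^3 - k^2 - 37*k - 35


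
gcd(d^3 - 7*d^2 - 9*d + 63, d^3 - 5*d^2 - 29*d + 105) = d^2 - 10*d + 21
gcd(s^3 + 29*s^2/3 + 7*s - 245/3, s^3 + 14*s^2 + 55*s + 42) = s + 7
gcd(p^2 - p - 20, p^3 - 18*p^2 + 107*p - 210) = p - 5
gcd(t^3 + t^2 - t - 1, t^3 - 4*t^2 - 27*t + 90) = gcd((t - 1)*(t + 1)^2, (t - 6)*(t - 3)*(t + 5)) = 1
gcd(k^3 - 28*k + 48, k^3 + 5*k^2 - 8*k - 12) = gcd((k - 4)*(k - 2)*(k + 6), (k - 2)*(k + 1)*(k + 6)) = k^2 + 4*k - 12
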